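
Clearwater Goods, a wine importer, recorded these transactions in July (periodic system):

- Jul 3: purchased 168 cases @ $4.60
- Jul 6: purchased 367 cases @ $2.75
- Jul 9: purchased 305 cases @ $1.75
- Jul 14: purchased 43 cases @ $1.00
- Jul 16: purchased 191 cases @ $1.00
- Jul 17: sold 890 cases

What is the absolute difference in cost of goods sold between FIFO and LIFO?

FIFO COGS: 168 @ $4.60 + 367 @ $2.75 + 305 @ $1.75 + 43 @ $1.00 + 7 @ $1.00 = $2,365.80
LIFO COGS: 191 @ $1.00 + 43 @ $1.00 + 305 @ $1.75 + 351 @ $2.75 = $1,733.00
Difference = |$2,365.80 − $1,733.00| = $632.80

$632.80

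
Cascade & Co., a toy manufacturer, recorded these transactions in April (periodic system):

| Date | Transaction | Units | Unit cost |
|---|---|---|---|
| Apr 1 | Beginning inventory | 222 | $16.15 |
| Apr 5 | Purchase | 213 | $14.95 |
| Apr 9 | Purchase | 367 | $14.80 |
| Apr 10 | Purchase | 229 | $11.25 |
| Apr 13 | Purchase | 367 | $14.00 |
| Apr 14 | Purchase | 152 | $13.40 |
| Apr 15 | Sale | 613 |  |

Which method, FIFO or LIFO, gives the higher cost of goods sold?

FIFO

FIFO COGS: 222 @ $16.15 + 213 @ $14.95 + 178 @ $14.80 = $9,404.05
LIFO COGS: 152 @ $13.40 + 367 @ $14.00 + 94 @ $11.25 = $8,232.30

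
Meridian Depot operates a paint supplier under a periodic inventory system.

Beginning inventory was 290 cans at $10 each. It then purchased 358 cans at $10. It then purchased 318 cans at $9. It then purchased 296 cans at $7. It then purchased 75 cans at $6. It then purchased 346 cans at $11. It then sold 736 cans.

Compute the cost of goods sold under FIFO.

Sale 1 (736) [FIFO — oldest first]: 290 @ $10 + 358 @ $10 + 88 @ $9 = $7,272
Ending inventory: 230 @ $9 + 296 @ $7 + 75 @ $6 + 346 @ $11 = $8,398

COGS = $7,272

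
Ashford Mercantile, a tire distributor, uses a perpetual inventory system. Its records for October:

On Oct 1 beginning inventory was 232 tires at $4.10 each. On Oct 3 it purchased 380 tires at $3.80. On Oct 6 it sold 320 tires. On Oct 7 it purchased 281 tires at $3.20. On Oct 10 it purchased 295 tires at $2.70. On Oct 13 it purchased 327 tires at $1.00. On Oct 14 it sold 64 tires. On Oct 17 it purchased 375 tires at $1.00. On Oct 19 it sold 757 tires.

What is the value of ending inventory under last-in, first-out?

Oct 6, 320 sold [LIFO — newest first]: 320 @ $3.80 = $1,216.00
Oct 14, 64 sold [LIFO — newest first]: 64 @ $1.00 = $64.00
Oct 19, 757 sold [LIFO — newest first]: 375 @ $1.00 + 263 @ $1.00 + 119 @ $2.70 = $959.30
Total COGS = $1,216.00 + $64.00 + $959.30 = $2,239.30
Ending inventory: 232 @ $4.10 + 60 @ $3.80 + 281 @ $3.20 + 176 @ $2.70 = $2,553.60

Ending inventory = $2,553.60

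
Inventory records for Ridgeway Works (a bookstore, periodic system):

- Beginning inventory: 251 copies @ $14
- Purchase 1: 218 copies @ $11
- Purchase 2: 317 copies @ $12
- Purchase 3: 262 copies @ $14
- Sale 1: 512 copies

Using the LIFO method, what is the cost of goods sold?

COGS = $6,668

Sale 1 (512) [LIFO — newest first]: 262 @ $14 + 250 @ $12 = $6,668
Ending inventory: 251 @ $14 + 218 @ $11 + 67 @ $12 = $6,716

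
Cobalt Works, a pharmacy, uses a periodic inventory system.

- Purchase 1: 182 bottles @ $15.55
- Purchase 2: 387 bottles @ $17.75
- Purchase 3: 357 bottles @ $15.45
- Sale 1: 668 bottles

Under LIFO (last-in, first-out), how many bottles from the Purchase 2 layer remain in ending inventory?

Sale 1 (668) [LIFO — newest first]: 357 @ $15.45 + 311 @ $17.75 = $11,035.90
Ending inventory: 182 @ $15.55 + 76 @ $17.75 = $4,179.10

76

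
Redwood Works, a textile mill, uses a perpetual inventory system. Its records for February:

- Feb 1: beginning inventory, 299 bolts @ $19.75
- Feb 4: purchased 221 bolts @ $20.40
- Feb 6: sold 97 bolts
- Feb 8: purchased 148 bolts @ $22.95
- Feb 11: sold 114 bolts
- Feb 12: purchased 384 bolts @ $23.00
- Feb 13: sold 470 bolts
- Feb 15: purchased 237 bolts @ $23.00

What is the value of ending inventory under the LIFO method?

Ending inventory = $12,825.05

Feb 6, 97 sold [LIFO — newest first]: 97 @ $20.40 = $1,978.80
Feb 11, 114 sold [LIFO — newest first]: 114 @ $22.95 = $2,616.30
Feb 13, 470 sold [LIFO — newest first]: 384 @ $23.00 + 34 @ $22.95 + 52 @ $20.40 = $10,673.10
Total COGS = $1,978.80 + $2,616.30 + $10,673.10 = $15,268.20
Ending inventory: 299 @ $19.75 + 72 @ $20.40 + 237 @ $23.00 = $12,825.05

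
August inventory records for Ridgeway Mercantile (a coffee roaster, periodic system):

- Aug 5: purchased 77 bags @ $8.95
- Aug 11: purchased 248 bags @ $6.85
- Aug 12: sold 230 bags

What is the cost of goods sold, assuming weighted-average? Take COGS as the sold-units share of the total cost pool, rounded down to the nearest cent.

Aug 12, sell 230: 230/325 × $2,387.95 → $1,689.93
Ending inventory (cost pool remaining) = $698.02

COGS = $1,689.93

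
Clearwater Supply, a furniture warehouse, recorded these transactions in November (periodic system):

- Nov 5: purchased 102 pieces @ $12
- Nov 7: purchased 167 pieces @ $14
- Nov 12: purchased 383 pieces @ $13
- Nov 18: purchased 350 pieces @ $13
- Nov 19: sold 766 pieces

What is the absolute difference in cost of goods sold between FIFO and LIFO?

$32

FIFO COGS: 102 @ $12 + 167 @ $14 + 383 @ $13 + 114 @ $13 = $10,023
LIFO COGS: 350 @ $13 + 383 @ $13 + 33 @ $14 = $9,991
Difference = |$10,023 − $9,991| = $32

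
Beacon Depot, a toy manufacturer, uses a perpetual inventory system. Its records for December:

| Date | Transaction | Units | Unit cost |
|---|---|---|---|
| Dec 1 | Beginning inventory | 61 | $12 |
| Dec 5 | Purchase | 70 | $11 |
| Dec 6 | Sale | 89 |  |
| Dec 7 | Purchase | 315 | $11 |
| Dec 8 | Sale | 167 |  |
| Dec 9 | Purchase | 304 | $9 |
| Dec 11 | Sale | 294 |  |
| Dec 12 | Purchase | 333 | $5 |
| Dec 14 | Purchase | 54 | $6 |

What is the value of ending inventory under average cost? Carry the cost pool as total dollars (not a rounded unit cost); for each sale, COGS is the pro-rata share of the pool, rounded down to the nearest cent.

After Dec 1: 61 on hand, pool $732.00 (≈ $12.0000 each)
After Dec 5: 131 on hand, pool $1,502.00 (≈ $11.4656 each)
Dec 6, sell 89: 89/131 × $1,502.00 → $1,020.44
After Dec 7: 357 on hand, pool $3,946.56 (≈ $11.0548 each)
Dec 8, sell 167: 167/357 × $3,946.56 → $1,846.14
After Dec 9: 494 on hand, pool $4,836.42 (≈ $9.7903 each)
Dec 11, sell 294: 294/494 × $4,836.42 → $2,878.35
After Dec 12: 533 on hand, pool $3,623.07 (≈ $6.7975 each)
After Dec 14: 587 on hand, pool $3,947.07 (≈ $6.7241 each)
Total COGS = $1,020.44 + $1,846.14 + $2,878.35 = $5,744.93
Ending inventory (cost pool remaining) = $3,947.07
Check: goods available $9,692.00 = COGS $5,744.93 + ending $3,947.07

Ending inventory = $3,947.07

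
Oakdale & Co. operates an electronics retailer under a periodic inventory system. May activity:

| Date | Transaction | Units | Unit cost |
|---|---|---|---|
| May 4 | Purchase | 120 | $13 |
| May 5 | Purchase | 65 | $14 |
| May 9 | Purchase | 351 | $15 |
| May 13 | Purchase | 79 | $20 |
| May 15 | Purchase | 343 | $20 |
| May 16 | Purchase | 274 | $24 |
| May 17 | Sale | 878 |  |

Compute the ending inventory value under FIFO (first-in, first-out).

Ending inventory = $8,176

May 17, 878 sold [FIFO — oldest first]: 120 @ $13 + 65 @ $14 + 351 @ $15 + 79 @ $20 + 263 @ $20 = $14,575
Ending inventory: 80 @ $20 + 274 @ $24 = $8,176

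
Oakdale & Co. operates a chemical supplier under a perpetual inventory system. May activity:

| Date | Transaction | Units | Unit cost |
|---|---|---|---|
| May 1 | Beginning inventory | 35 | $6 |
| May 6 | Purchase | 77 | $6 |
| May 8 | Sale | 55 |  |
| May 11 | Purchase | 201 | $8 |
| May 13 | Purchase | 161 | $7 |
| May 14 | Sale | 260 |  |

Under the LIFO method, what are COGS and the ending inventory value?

COGS = $2,249; ending inventory = $1,158

May 8, 55 sold [LIFO — newest first]: 55 @ $6 = $330
May 14, 260 sold [LIFO — newest first]: 161 @ $7 + 99 @ $8 = $1,919
Total COGS = $330 + $1,919 = $2,249
Ending inventory: 35 @ $6 + 22 @ $6 + 102 @ $8 = $1,158
Check: goods available $3,407 = COGS $2,249 + ending $1,158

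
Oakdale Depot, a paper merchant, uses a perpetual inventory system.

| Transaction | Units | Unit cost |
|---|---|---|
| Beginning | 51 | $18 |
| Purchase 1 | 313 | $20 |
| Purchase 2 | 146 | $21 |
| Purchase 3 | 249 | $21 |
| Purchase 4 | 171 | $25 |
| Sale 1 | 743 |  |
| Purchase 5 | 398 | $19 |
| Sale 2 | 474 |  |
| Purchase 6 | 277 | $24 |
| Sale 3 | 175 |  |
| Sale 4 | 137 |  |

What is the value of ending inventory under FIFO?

Sale 1 (743) [FIFO — oldest first]: 51 @ $18 + 313 @ $20 + 146 @ $21 + 233 @ $21 = $15,137
Sale 2 (474) [FIFO — oldest first]: 16 @ $21 + 171 @ $25 + 287 @ $19 = $10,064
Sale 3 (175) [FIFO — oldest first]: 111 @ $19 + 64 @ $24 = $3,645
Sale 4 (137) [FIFO — oldest first]: 137 @ $24 = $3,288
Total COGS = $15,137 + $10,064 + $3,645 + $3,288 = $32,134
Ending inventory: 76 @ $24 = $1,824

Ending inventory = $1,824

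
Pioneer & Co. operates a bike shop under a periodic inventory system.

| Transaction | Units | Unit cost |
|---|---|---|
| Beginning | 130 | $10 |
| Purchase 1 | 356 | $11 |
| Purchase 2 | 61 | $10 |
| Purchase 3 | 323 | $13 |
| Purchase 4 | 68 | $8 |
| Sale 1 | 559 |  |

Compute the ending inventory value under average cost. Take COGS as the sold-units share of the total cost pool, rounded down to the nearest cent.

Sale 1, sell 559: 559/938 × $10,569.00 → $6,298.58
Ending inventory (cost pool remaining) = $4,270.42

Ending inventory = $4,270.42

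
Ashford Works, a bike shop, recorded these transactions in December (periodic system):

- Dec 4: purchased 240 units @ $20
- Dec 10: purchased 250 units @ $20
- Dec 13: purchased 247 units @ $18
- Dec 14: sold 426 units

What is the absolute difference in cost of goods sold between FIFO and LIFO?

$494

FIFO COGS: 240 @ $20 + 186 @ $20 = $8,520
LIFO COGS: 247 @ $18 + 179 @ $20 = $8,026
Difference = |$8,520 − $8,026| = $494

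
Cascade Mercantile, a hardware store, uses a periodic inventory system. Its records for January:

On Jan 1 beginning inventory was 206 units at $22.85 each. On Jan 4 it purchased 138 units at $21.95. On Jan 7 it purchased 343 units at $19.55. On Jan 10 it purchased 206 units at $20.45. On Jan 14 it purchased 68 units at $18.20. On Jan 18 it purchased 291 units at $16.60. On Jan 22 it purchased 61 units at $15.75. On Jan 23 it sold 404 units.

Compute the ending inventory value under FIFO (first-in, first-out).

Jan 23, 404 sold [FIFO — oldest first]: 206 @ $22.85 + 138 @ $21.95 + 60 @ $19.55 = $8,909.20
Ending inventory: 283 @ $19.55 + 206 @ $20.45 + 68 @ $18.20 + 291 @ $16.60 + 61 @ $15.75 = $16,774.30

Ending inventory = $16,774.30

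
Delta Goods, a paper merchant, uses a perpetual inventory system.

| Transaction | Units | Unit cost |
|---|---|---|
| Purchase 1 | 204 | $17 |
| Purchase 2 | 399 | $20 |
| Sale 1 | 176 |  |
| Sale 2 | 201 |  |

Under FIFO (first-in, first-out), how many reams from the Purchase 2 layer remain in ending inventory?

226

Sale 1 (176) [FIFO — oldest first]: 176 @ $17 = $2,992
Sale 2 (201) [FIFO — oldest first]: 28 @ $17 + 173 @ $20 = $3,936
Total COGS = $2,992 + $3,936 = $6,928
Ending inventory: 226 @ $20 = $4,520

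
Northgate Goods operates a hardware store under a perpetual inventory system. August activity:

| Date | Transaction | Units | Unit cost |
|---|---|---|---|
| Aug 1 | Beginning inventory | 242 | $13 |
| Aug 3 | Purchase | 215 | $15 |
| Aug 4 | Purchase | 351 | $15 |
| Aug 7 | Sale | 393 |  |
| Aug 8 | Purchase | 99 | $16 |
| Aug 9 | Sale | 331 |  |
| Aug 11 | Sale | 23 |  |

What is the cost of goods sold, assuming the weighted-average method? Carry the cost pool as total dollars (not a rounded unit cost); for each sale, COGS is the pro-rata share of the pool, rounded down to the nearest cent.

After Aug 1: 242 on hand, pool $3,146.00 (≈ $13.0000 each)
After Aug 3: 457 on hand, pool $6,371.00 (≈ $13.9409 each)
After Aug 4: 808 on hand, pool $11,636.00 (≈ $14.4010 each)
Aug 7, sell 393: 393/808 × $11,636.00 → $5,659.58
After Aug 8: 514 on hand, pool $7,560.42 (≈ $14.7090 each)
Aug 9, sell 331: 331/514 × $7,560.42 → $4,868.67
Aug 11, sell 23: 23/183 × $2,691.75 → $338.30
Total COGS = $5,659.58 + $4,868.67 + $338.30 = $10,866.55
Ending inventory (cost pool remaining) = $2,353.45
Check: goods available $13,220.00 = COGS $10,866.55 + ending $2,353.45

COGS = $10,866.55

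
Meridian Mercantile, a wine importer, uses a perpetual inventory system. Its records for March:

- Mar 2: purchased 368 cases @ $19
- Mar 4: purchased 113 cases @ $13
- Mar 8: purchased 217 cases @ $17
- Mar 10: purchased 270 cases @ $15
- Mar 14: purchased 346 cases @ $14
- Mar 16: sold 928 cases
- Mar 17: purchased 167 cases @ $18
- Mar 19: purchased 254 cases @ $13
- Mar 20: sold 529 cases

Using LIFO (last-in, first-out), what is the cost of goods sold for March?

COGS = $22,070

Mar 16, 928 sold [LIFO — newest first]: 346 @ $14 + 270 @ $15 + 217 @ $17 + 95 @ $13 = $13,818
Mar 20, 529 sold [LIFO — newest first]: 254 @ $13 + 167 @ $18 + 18 @ $13 + 90 @ $19 = $8,252
Total COGS = $13,818 + $8,252 = $22,070
Ending inventory: 278 @ $19 = $5,282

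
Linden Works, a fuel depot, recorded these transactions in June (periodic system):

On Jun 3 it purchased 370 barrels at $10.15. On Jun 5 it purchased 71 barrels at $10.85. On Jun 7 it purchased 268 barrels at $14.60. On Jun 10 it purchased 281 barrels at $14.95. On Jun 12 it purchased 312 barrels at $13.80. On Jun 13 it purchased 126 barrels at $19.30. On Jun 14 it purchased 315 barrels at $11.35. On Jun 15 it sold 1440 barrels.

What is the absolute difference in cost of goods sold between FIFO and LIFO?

$363.60

FIFO COGS: 370 @ $10.15 + 71 @ $10.85 + 268 @ $14.60 + 281 @ $14.95 + 312 @ $13.80 + 126 @ $19.30 + 12 @ $11.35 = $19,513.20
LIFO COGS: 315 @ $11.35 + 126 @ $19.30 + 312 @ $13.80 + 281 @ $14.95 + 268 @ $14.60 + 71 @ $10.85 + 67 @ $10.15 = $19,876.80
Difference = |$19,513.20 − $19,876.80| = $363.60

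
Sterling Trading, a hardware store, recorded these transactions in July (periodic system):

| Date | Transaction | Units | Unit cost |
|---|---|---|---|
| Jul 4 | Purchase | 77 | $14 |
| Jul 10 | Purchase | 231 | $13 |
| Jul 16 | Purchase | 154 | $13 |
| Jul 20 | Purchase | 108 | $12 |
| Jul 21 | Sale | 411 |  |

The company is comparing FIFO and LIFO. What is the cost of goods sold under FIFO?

COGS = $5,420

FIFO COGS: 77 @ $14 + 231 @ $13 + 103 @ $13 = $5,420
LIFO COGS: 108 @ $12 + 154 @ $13 + 149 @ $13 = $5,235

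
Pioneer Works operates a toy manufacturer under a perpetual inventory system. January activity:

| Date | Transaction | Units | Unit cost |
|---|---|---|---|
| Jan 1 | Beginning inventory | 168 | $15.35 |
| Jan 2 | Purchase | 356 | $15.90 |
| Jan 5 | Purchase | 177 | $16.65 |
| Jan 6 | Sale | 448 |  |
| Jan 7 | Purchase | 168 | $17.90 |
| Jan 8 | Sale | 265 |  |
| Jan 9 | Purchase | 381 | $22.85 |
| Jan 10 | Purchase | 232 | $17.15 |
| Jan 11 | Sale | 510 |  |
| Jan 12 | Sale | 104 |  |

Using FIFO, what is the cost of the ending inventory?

Jan 6, 448 sold [FIFO — oldest first]: 168 @ $15.35 + 280 @ $15.90 = $7,030.80
Jan 8, 265 sold [FIFO — oldest first]: 76 @ $15.90 + 177 @ $16.65 + 12 @ $17.90 = $4,370.25
Jan 11, 510 sold [FIFO — oldest first]: 156 @ $17.90 + 354 @ $22.85 = $10,881.30
Jan 12, 104 sold [FIFO — oldest first]: 27 @ $22.85 + 77 @ $17.15 = $1,937.50
Total COGS = $7,030.80 + $4,370.25 + $10,881.30 + $1,937.50 = $24,219.85
Ending inventory: 155 @ $17.15 = $2,658.25

Ending inventory = $2,658.25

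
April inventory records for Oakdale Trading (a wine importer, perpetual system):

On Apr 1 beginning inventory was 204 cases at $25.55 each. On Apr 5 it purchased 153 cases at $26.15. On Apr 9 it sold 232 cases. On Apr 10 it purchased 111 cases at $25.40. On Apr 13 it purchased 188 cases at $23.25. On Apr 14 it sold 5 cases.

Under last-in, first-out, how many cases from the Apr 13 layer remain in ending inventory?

183

Apr 9, 232 sold [LIFO — newest first]: 153 @ $26.15 + 79 @ $25.55 = $6,019.40
Apr 14, 5 sold [LIFO — newest first]: 5 @ $23.25 = $116.25
Total COGS = $6,019.40 + $116.25 = $6,135.65
Ending inventory: 125 @ $25.55 + 111 @ $25.40 + 183 @ $23.25 = $10,267.90
Check: goods available $16,403.55 = COGS $6,135.65 + ending $10,267.90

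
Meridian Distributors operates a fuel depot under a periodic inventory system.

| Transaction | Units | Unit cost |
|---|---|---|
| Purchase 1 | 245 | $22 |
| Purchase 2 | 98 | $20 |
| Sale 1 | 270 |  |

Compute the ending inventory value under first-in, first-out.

Sale 1 (270) [FIFO — oldest first]: 245 @ $22 + 25 @ $20 = $5,890
Ending inventory: 73 @ $20 = $1,460
Check: goods available $7,350 = COGS $5,890 + ending $1,460

Ending inventory = $1,460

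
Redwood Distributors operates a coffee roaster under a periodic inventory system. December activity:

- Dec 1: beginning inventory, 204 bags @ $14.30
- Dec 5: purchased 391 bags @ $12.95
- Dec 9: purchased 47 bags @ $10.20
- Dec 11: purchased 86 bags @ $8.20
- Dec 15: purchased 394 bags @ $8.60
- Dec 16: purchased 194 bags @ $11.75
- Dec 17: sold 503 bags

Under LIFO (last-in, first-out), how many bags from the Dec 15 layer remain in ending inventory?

85

Dec 17, 503 sold [LIFO — newest first]: 194 @ $11.75 + 309 @ $8.60 = $4,936.90
Ending inventory: 204 @ $14.30 + 391 @ $12.95 + 47 @ $10.20 + 86 @ $8.20 + 85 @ $8.60 = $9,896.25
Check: goods available $14,833.15 = COGS $4,936.90 + ending $9,896.25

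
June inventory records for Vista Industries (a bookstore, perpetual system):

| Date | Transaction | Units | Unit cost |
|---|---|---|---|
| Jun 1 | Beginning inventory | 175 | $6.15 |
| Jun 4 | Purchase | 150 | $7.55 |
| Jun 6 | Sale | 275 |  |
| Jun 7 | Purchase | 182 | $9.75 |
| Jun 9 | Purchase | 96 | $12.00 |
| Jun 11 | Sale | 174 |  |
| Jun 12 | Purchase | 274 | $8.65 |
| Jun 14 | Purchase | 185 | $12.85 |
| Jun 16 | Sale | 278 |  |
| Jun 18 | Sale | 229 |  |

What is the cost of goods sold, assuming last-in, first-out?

Jun 6, 275 sold [LIFO — newest first]: 150 @ $7.55 + 125 @ $6.15 = $1,901.25
Jun 11, 174 sold [LIFO — newest first]: 96 @ $12.00 + 78 @ $9.75 = $1,912.50
Jun 16, 278 sold [LIFO — newest first]: 185 @ $12.85 + 93 @ $8.65 = $3,181.70
Jun 18, 229 sold [LIFO — newest first]: 181 @ $8.65 + 48 @ $9.75 = $2,033.65
Total COGS = $1,901.25 + $1,912.50 + $3,181.70 + $2,033.65 = $9,029.10
Ending inventory: 50 @ $6.15 + 56 @ $9.75 = $853.50

COGS = $9,029.10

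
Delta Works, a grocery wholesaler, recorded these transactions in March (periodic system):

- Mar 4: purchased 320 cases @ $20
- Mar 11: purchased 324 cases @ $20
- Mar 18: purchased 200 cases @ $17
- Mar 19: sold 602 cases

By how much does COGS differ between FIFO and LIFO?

FIFO COGS: 320 @ $20 + 282 @ $20 = $12,040
LIFO COGS: 200 @ $17 + 324 @ $20 + 78 @ $20 = $11,440
Difference = |$12,040 − $11,440| = $600

$600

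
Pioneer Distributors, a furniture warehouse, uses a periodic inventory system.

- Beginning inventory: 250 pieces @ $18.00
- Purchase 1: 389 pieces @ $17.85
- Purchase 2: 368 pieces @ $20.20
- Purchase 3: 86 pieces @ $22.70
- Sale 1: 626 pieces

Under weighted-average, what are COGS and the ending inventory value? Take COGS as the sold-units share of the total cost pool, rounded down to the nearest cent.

COGS = $11,929.76; ending inventory = $8,899.69

Sale 1, sell 626: 626/1093 × $20,829.45 → $11,929.76
Ending inventory (cost pool remaining) = $8,899.69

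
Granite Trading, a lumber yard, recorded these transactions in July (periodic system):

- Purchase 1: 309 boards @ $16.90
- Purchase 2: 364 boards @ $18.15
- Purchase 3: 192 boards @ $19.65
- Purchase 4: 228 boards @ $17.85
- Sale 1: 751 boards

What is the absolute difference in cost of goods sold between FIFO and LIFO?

$488.85

FIFO COGS: 309 @ $16.90 + 364 @ $18.15 + 78 @ $19.65 = $13,361.40
LIFO COGS: 228 @ $17.85 + 192 @ $19.65 + 331 @ $18.15 = $13,850.25
Difference = |$13,361.40 − $13,850.25| = $488.85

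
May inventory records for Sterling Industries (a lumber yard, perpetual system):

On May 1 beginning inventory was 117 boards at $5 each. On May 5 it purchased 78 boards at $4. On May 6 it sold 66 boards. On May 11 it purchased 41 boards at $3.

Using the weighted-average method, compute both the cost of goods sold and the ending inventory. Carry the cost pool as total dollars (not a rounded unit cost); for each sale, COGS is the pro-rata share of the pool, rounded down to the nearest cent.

After May 1: 117 on hand, pool $585.00 (≈ $5.0000 each)
After May 5: 195 on hand, pool $897.00 (≈ $4.6000 each)
May 6, sell 66: 66/195 × $897.00 → $303.60
After May 11: 170 on hand, pool $716.40 (≈ $4.2141 each)
Ending inventory (cost pool remaining) = $716.40

COGS = $303.60; ending inventory = $716.40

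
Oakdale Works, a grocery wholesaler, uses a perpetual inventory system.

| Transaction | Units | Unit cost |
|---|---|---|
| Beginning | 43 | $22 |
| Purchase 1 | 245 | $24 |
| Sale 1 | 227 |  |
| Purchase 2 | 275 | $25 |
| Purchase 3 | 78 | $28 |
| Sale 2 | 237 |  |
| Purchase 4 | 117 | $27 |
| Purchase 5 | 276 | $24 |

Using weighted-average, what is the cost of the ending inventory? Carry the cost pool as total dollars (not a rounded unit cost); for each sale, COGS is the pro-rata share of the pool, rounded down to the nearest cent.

After Beginning: 43 on hand, pool $946.00 (≈ $22.0000 each)
After Purchase 1: 288 on hand, pool $6,826.00 (≈ $23.7014 each)
Sale 1, sell 227: 227/288 × $6,826.00 → $5,380.21
After Purchase 2: 336 on hand, pool $8,320.79 (≈ $24.7643 each)
After Purchase 3: 414 on hand, pool $10,504.79 (≈ $25.3739 each)
Sale 2, sell 237: 237/414 × $10,504.79 → $6,013.61
After Purchase 4: 294 on hand, pool $7,650.18 (≈ $26.0210 each)
After Purchase 5: 570 on hand, pool $14,274.18 (≈ $25.0424 each)
Total COGS = $5,380.21 + $6,013.61 = $11,393.82
Ending inventory (cost pool remaining) = $14,274.18

Ending inventory = $14,274.18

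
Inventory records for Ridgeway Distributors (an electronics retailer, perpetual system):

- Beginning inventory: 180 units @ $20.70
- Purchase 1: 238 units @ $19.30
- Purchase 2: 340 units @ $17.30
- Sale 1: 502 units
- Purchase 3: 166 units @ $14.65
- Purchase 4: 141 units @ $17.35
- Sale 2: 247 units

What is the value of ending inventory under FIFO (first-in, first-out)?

Ending inventory = $5,033.95

Sale 1 (502) [FIFO — oldest first]: 180 @ $20.70 + 238 @ $19.30 + 84 @ $17.30 = $9,772.60
Sale 2 (247) [FIFO — oldest first]: 247 @ $17.30 = $4,273.10
Total COGS = $9,772.60 + $4,273.10 = $14,045.70
Ending inventory: 9 @ $17.30 + 166 @ $14.65 + 141 @ $17.35 = $5,033.95
Check: goods available $19,079.65 = COGS $14,045.70 + ending $5,033.95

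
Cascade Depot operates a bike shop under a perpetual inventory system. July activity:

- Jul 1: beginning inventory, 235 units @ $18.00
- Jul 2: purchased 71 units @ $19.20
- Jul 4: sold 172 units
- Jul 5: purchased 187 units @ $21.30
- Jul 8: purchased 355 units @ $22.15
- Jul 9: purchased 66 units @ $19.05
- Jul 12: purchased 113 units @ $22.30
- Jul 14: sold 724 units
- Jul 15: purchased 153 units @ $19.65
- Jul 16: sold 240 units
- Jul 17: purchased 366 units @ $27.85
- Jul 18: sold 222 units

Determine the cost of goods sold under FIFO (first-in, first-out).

COGS = $29,180.50

Jul 4, 172 sold [FIFO — oldest first]: 172 @ $18.00 = $3,096.00
Jul 14, 724 sold [FIFO — oldest first]: 63 @ $18.00 + 71 @ $19.20 + 187 @ $21.30 + 355 @ $22.15 + 48 @ $19.05 = $15,257.95
Jul 16, 240 sold [FIFO — oldest first]: 18 @ $19.05 + 113 @ $22.30 + 109 @ $19.65 = $5,004.65
Jul 18, 222 sold [FIFO — oldest first]: 44 @ $19.65 + 178 @ $27.85 = $5,821.90
Total COGS = $3,096.00 + $15,257.95 + $5,004.65 + $5,821.90 = $29,180.50
Ending inventory: 188 @ $27.85 = $5,235.80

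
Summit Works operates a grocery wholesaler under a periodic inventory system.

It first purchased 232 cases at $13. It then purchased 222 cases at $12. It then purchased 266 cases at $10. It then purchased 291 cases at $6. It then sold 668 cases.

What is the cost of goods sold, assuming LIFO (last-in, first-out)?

Sale 1 (668) [LIFO — newest first]: 291 @ $6 + 266 @ $10 + 111 @ $12 = $5,738
Ending inventory: 232 @ $13 + 111 @ $12 = $4,348
Check: goods available $10,086 = COGS $5,738 + ending $4,348

COGS = $5,738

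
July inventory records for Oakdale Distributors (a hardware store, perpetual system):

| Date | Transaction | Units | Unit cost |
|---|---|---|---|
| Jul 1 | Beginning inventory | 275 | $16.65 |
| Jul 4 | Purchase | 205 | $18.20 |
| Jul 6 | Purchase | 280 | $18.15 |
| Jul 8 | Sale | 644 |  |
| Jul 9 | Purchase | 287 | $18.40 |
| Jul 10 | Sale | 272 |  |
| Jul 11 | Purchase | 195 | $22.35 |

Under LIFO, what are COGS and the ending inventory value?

COGS = $16,465.15; ending inventory = $6,565.65

Jul 8, 644 sold [LIFO — newest first]: 280 @ $18.15 + 205 @ $18.20 + 159 @ $16.65 = $11,460.35
Jul 10, 272 sold [LIFO — newest first]: 272 @ $18.40 = $5,004.80
Total COGS = $11,460.35 + $5,004.80 = $16,465.15
Ending inventory: 116 @ $16.65 + 15 @ $18.40 + 195 @ $22.35 = $6,565.65
Check: goods available $23,030.80 = COGS $16,465.15 + ending $6,565.65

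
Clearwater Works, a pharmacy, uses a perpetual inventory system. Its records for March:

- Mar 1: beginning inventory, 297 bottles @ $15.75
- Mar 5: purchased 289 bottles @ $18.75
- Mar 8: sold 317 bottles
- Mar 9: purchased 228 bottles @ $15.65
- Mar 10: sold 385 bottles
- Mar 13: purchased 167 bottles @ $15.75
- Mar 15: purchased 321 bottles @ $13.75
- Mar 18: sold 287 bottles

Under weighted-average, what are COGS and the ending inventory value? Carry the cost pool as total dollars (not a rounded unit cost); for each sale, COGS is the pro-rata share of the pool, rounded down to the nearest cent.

COGS = $16,069.74; ending inventory = $4,638.96

After Mar 1: 297 on hand, pool $4,677.75 (≈ $15.7500 each)
After Mar 5: 586 on hand, pool $10,096.50 (≈ $17.2295 each)
Mar 8, sell 317: 317/586 × $10,096.50 → $5,461.75
After Mar 9: 497 on hand, pool $8,202.95 (≈ $16.5049 each)
Mar 10, sell 385: 385/497 × $8,202.95 → $6,354.39
After Mar 13: 279 on hand, pool $4,478.81 (≈ $16.0531 each)
After Mar 15: 600 on hand, pool $8,892.56 (≈ $14.8209 each)
Mar 18, sell 287: 287/600 × $8,892.56 → $4,253.60
Total COGS = $5,461.75 + $6,354.39 + $4,253.60 = $16,069.74
Ending inventory (cost pool remaining) = $4,638.96
Check: goods available $20,708.70 = COGS $16,069.74 + ending $4,638.96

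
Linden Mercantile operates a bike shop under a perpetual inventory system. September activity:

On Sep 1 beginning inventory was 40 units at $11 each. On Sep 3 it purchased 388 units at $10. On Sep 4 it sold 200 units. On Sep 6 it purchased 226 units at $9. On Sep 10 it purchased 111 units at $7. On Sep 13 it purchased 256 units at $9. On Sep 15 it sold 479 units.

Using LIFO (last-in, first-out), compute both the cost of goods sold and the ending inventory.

Sep 4, 200 sold [LIFO — newest first]: 200 @ $10 = $2,000
Sep 15, 479 sold [LIFO — newest first]: 256 @ $9 + 111 @ $7 + 112 @ $9 = $4,089
Total COGS = $2,000 + $4,089 = $6,089
Ending inventory: 40 @ $11 + 188 @ $10 + 114 @ $9 = $3,346
Check: goods available $9,435 = COGS $6,089 + ending $3,346

COGS = $6,089; ending inventory = $3,346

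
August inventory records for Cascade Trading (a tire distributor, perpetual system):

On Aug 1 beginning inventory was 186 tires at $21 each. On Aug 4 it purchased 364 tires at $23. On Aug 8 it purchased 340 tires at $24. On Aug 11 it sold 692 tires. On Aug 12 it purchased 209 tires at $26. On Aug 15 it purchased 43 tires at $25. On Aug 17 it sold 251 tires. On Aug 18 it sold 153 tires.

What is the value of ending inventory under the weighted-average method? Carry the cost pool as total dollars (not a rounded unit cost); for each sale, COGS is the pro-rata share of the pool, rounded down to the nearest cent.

Ending inventory = $1,130.16

After Aug 1: 186 on hand, pool $3,906.00 (≈ $21.0000 each)
After Aug 4: 550 on hand, pool $12,278.00 (≈ $22.3236 each)
After Aug 8: 890 on hand, pool $20,438.00 (≈ $22.9640 each)
Aug 11, sell 692: 692/890 × $20,438.00 → $15,891.11
After Aug 12: 407 on hand, pool $9,980.89 (≈ $24.5231 each)
After Aug 15: 450 on hand, pool $11,055.89 (≈ $24.5686 each)
Aug 17, sell 251: 251/450 × $11,055.89 → $6,166.72
Aug 18, sell 153: 153/199 × $4,889.17 → $3,759.01
Total COGS = $15,891.11 + $6,166.72 + $3,759.01 = $25,816.84
Ending inventory (cost pool remaining) = $1,130.16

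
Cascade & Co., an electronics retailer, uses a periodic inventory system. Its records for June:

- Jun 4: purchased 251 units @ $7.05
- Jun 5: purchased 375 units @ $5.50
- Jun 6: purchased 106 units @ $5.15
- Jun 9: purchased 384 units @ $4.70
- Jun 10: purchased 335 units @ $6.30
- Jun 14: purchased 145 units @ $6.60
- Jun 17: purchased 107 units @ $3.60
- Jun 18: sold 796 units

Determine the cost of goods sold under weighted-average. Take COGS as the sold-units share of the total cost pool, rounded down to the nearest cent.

Jun 18, sell 796: 796/1703 × $9,635.45 → $4,503.71
Ending inventory (cost pool remaining) = $5,131.74

COGS = $4,503.71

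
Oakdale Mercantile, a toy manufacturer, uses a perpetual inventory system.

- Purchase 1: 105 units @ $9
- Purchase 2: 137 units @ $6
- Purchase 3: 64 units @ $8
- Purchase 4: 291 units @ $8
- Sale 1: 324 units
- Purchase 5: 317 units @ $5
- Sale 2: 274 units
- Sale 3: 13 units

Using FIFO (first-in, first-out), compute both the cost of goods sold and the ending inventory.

Sale 1 (324) [FIFO — oldest first]: 105 @ $9 + 137 @ $6 + 64 @ $8 + 18 @ $8 = $2,423
Sale 2 (274) [FIFO — oldest first]: 273 @ $8 + 1 @ $5 = $2,189
Sale 3 (13) [FIFO — oldest first]: 13 @ $5 = $65
Total COGS = $2,423 + $2,189 + $65 = $4,677
Ending inventory: 303 @ $5 = $1,515
Check: goods available $6,192 = COGS $4,677 + ending $1,515

COGS = $4,677; ending inventory = $1,515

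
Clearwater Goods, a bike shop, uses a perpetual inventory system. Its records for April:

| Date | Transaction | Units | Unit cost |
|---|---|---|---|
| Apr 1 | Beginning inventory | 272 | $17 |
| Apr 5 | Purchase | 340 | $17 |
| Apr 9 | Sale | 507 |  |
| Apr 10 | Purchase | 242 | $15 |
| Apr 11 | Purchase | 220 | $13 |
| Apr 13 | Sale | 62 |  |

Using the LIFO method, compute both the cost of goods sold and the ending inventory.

Apr 9, 507 sold [LIFO — newest first]: 340 @ $17 + 167 @ $17 = $8,619
Apr 13, 62 sold [LIFO — newest first]: 62 @ $13 = $806
Total COGS = $8,619 + $806 = $9,425
Ending inventory: 105 @ $17 + 242 @ $15 + 158 @ $13 = $7,469

COGS = $9,425; ending inventory = $7,469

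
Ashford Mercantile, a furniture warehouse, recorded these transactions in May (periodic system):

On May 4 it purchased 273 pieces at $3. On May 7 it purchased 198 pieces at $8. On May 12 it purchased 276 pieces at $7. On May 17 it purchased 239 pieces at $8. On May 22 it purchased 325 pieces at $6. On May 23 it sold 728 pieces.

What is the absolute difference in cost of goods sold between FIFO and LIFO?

$808

FIFO COGS: 273 @ $3 + 198 @ $8 + 257 @ $7 = $4,202
LIFO COGS: 325 @ $6 + 239 @ $8 + 164 @ $7 = $5,010
Difference = |$4,202 − $5,010| = $808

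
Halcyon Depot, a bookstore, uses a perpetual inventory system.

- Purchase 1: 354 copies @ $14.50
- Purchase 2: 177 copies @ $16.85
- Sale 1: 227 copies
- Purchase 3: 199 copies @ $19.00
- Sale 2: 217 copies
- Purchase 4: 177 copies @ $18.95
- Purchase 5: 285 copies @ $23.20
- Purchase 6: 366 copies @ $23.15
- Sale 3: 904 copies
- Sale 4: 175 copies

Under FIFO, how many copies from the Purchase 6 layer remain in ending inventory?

35

Sale 1 (227) [FIFO — oldest first]: 227 @ $14.50 = $3,291.50
Sale 2 (217) [FIFO — oldest first]: 127 @ $14.50 + 90 @ $16.85 = $3,358.00
Sale 3 (904) [FIFO — oldest first]: 87 @ $16.85 + 199 @ $19.00 + 177 @ $18.95 + 285 @ $23.20 + 156 @ $23.15 = $18,824.50
Sale 4 (175) [FIFO — oldest first]: 175 @ $23.15 = $4,051.25
Total COGS = $3,291.50 + $3,358.00 + $18,824.50 + $4,051.25 = $29,525.25
Ending inventory: 35 @ $23.15 = $810.25
Check: goods available $30,335.50 = COGS $29,525.25 + ending $810.25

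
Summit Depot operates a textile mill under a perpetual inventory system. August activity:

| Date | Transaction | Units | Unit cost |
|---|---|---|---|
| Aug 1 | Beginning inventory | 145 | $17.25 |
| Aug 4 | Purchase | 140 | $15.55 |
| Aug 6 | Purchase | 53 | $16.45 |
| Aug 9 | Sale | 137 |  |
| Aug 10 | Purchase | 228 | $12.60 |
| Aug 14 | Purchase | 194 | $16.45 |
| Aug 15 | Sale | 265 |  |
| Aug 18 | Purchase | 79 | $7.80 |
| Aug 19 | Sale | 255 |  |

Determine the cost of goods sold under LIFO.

COGS = $9,153.80

Aug 9, 137 sold [LIFO — newest first]: 53 @ $16.45 + 84 @ $15.55 = $2,178.05
Aug 15, 265 sold [LIFO — newest first]: 194 @ $16.45 + 71 @ $12.60 = $4,085.90
Aug 19, 255 sold [LIFO — newest first]: 79 @ $7.80 + 157 @ $12.60 + 19 @ $15.55 = $2,889.85
Total COGS = $2,178.05 + $4,085.90 + $2,889.85 = $9,153.80
Ending inventory: 145 @ $17.25 + 37 @ $15.55 = $3,076.60
Check: goods available $12,230.40 = COGS $9,153.80 + ending $3,076.60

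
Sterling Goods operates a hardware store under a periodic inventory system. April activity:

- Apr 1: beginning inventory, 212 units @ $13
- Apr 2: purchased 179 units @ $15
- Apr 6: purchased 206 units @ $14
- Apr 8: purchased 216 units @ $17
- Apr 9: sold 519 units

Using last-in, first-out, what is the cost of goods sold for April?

COGS = $8,011

Apr 9, 519 sold [LIFO — newest first]: 216 @ $17 + 206 @ $14 + 97 @ $15 = $8,011
Ending inventory: 212 @ $13 + 82 @ $15 = $3,986
Check: goods available $11,997 = COGS $8,011 + ending $3,986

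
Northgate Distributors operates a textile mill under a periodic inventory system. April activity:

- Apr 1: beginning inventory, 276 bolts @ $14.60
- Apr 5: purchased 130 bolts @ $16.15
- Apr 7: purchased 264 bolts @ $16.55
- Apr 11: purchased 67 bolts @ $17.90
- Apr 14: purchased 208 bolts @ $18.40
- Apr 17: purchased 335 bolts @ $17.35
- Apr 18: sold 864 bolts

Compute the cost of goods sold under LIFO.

COGS = $15,042.45

Apr 18, 864 sold [LIFO — newest first]: 335 @ $17.35 + 208 @ $18.40 + 67 @ $17.90 + 254 @ $16.55 = $15,042.45
Ending inventory: 276 @ $14.60 + 130 @ $16.15 + 10 @ $16.55 = $6,294.60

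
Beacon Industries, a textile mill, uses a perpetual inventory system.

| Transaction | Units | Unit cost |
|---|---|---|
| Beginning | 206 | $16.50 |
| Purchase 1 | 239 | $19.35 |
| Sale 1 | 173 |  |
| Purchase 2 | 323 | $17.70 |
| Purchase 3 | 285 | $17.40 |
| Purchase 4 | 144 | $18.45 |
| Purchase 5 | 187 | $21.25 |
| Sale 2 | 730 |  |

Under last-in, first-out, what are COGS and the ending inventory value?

Sale 1 (173) [LIFO — newest first]: 173 @ $19.35 = $3,347.55
Sale 2 (730) [LIFO — newest first]: 187 @ $21.25 + 144 @ $18.45 + 285 @ $17.40 + 114 @ $17.70 = $13,607.35
Total COGS = $3,347.55 + $13,607.35 = $16,954.90
Ending inventory: 206 @ $16.50 + 66 @ $19.35 + 209 @ $17.70 = $8,375.40
Check: goods available $25,330.30 = COGS $16,954.90 + ending $8,375.40

COGS = $16,954.90; ending inventory = $8,375.40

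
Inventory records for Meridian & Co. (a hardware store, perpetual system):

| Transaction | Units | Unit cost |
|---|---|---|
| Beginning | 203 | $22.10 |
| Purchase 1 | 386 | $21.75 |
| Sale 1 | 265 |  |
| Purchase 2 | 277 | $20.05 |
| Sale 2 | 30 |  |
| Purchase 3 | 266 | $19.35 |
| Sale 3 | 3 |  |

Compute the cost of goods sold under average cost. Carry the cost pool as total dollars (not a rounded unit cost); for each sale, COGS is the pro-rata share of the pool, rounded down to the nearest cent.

COGS = $6,488.14

After Beginning: 203 on hand, pool $4,486.30 (≈ $22.1000 each)
After Purchase 1: 589 on hand, pool $12,881.80 (≈ $21.8706 each)
Sale 1, sell 265: 265/589 × $12,881.80 → $5,795.71
After Purchase 2: 601 on hand, pool $12,639.94 (≈ $21.0315 each)
Sale 2, sell 30: 30/601 × $12,639.94 → $630.94
After Purchase 3: 837 on hand, pool $17,156.10 (≈ $20.4971 each)
Sale 3, sell 3: 3/837 × $17,156.10 → $61.49
Total COGS = $5,795.71 + $630.94 + $61.49 = $6,488.14
Ending inventory (cost pool remaining) = $17,094.61
Check: goods available $23,582.75 = COGS $6,488.14 + ending $17,094.61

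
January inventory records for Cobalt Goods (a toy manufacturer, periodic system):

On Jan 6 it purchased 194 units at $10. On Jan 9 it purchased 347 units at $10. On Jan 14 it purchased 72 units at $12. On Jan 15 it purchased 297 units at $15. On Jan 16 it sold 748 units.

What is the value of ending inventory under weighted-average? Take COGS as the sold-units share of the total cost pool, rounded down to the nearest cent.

Ending inventory = $1,910.00

Jan 16, sell 748: 748/910 × $10,729.00 → $8,819.00
Ending inventory (cost pool remaining) = $1,910.00
Check: goods available $10,729.00 = COGS $8,819.00 + ending $1,910.00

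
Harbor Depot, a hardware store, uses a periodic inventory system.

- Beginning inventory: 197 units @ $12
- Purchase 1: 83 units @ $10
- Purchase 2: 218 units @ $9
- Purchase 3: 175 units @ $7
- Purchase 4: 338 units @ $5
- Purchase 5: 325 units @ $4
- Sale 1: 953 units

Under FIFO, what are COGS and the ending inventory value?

COGS = $7,781; ending inventory = $1,590

Sale 1 (953) [FIFO — oldest first]: 197 @ $12 + 83 @ $10 + 218 @ $9 + 175 @ $7 + 280 @ $5 = $7,781
Ending inventory: 58 @ $5 + 325 @ $4 = $1,590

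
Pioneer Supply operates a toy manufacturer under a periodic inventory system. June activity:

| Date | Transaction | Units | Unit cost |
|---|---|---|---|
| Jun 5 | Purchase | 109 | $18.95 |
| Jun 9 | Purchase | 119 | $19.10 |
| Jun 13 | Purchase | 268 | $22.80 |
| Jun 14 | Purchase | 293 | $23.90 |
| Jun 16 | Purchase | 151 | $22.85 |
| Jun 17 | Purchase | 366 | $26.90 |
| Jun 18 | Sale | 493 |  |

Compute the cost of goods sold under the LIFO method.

Jun 18, 493 sold [LIFO — newest first]: 366 @ $26.90 + 127 @ $22.85 = $12,747.35
Ending inventory: 109 @ $18.95 + 119 @ $19.10 + 268 @ $22.80 + 293 @ $23.90 + 24 @ $22.85 = $17,999.95

COGS = $12,747.35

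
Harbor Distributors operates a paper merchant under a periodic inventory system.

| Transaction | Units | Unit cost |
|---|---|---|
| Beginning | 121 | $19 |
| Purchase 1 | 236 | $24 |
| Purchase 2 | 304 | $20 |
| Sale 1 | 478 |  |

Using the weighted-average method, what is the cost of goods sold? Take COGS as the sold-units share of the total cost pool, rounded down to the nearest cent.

Sale 1, sell 478: 478/661 × $14,043.00 → $10,155.14
Ending inventory (cost pool remaining) = $3,887.86

COGS = $10,155.14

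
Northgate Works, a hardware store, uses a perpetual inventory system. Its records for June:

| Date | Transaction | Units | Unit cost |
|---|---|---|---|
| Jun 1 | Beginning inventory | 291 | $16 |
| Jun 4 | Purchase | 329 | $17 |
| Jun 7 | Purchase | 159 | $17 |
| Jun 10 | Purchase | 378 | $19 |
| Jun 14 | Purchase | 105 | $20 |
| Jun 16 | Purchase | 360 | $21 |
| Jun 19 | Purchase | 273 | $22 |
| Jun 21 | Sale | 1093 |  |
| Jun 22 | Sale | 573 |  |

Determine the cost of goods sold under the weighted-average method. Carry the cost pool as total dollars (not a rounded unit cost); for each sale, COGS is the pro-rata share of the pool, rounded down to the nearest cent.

COGS = $31,473.77

After Jun 1: 291 on hand, pool $4,656.00 (≈ $16.0000 each)
After Jun 4: 620 on hand, pool $10,249.00 (≈ $16.5306 each)
After Jun 7: 779 on hand, pool $12,952.00 (≈ $16.6264 each)
After Jun 10: 1157 on hand, pool $20,134.00 (≈ $17.4019 each)
After Jun 14: 1262 on hand, pool $22,234.00 (≈ $17.6181 each)
After Jun 16: 1622 on hand, pool $29,794.00 (≈ $18.3687 each)
After Jun 19: 1895 on hand, pool $35,800.00 (≈ $18.8918 each)
Jun 21, sell 1093: 1093/1895 × $35,800.00 → $20,648.75
Jun 22, sell 573: 573/802 × $15,151.25 → $10,825.02
Total COGS = $20,648.75 + $10,825.02 = $31,473.77
Ending inventory (cost pool remaining) = $4,326.23
Check: goods available $35,800.00 = COGS $31,473.77 + ending $4,326.23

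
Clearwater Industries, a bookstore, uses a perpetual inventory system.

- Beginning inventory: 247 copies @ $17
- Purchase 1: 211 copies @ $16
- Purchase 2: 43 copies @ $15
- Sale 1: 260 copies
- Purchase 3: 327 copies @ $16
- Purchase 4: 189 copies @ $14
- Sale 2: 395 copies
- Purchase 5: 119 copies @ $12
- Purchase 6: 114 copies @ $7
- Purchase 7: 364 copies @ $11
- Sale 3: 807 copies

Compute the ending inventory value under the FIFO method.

Ending inventory = $1,672

Sale 1 (260) [FIFO — oldest first]: 247 @ $17 + 13 @ $16 = $4,407
Sale 2 (395) [FIFO — oldest first]: 198 @ $16 + 43 @ $15 + 154 @ $16 = $6,277
Sale 3 (807) [FIFO — oldest first]: 173 @ $16 + 189 @ $14 + 119 @ $12 + 114 @ $7 + 212 @ $11 = $9,972
Total COGS = $4,407 + $6,277 + $9,972 = $20,656
Ending inventory: 152 @ $11 = $1,672
Check: goods available $22,328 = COGS $20,656 + ending $1,672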